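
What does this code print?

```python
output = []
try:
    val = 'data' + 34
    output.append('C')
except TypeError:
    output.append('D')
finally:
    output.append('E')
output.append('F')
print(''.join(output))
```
DEF

finally always runs, even after exception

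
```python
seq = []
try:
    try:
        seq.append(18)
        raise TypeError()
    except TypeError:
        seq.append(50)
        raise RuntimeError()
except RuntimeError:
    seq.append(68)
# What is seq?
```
[18, 50, 68]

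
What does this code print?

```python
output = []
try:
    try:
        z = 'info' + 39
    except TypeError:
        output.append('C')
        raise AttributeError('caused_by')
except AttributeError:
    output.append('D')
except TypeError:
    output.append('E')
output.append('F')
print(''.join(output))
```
CDF

AttributeError raised and caught, original TypeError not re-raised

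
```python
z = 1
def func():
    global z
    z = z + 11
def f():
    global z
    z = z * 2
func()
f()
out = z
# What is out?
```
24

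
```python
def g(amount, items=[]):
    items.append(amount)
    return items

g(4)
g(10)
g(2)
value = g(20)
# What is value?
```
[4, 10, 2, 20]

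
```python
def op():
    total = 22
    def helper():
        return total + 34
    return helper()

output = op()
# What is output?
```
56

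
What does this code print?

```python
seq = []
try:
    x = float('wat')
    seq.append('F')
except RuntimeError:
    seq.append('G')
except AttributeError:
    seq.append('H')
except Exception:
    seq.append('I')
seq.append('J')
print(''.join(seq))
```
IJ

ValueError not specifically caught, falls to Exception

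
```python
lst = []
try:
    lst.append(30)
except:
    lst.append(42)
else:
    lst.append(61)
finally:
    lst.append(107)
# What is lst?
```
[30, 61, 107]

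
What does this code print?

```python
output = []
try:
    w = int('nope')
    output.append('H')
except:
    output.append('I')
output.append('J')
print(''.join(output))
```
IJ

Exception raised in try, caught by bare except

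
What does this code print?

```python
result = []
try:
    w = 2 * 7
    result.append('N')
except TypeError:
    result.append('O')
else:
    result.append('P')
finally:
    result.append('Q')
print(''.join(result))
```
NPQ

else runs before finally when no exception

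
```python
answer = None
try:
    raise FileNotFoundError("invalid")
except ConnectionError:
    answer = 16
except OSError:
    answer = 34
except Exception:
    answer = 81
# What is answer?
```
34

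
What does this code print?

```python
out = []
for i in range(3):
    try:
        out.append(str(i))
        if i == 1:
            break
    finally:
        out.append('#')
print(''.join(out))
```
0#1#

finally runs even when breaking out of loop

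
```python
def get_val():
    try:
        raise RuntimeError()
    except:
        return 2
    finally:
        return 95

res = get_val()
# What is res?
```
95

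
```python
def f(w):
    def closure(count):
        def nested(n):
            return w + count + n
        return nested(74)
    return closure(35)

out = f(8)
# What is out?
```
117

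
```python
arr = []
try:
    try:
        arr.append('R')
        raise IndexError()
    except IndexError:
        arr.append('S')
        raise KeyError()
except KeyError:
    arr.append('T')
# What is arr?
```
['R', 'S', 'T']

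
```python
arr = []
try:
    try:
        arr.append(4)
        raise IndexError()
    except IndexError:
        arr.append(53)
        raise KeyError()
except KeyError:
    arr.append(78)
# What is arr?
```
[4, 53, 78]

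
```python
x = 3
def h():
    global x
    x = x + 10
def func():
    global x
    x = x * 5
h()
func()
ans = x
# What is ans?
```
65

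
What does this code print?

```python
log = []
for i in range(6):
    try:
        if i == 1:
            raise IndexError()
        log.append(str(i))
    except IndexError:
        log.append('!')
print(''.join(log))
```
0!2345

Exception on i=1 caught, loop continues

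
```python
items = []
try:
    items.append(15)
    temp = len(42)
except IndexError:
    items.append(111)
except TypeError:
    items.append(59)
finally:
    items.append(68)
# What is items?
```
[15, 59, 68]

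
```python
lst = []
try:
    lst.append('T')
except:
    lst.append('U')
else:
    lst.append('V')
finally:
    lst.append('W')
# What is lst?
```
['T', 'V', 'W']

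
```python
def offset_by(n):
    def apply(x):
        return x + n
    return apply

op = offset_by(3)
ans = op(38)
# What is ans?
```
41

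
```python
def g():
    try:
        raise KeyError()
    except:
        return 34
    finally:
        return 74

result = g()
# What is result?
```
74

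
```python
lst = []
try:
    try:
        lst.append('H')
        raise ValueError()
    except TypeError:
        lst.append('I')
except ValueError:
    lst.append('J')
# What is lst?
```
['H', 'J']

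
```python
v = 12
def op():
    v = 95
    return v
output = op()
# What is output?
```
95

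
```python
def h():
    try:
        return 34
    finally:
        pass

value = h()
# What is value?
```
34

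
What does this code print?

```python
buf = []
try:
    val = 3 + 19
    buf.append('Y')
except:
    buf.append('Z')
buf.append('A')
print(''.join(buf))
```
YA

No exception, try block completes normally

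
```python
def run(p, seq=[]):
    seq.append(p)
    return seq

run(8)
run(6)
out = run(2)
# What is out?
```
[8, 6, 2]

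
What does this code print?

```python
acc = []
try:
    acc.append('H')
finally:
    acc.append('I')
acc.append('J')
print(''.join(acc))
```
HIJ

try/finally without except, no exception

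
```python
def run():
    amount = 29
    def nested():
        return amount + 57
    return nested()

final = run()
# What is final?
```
86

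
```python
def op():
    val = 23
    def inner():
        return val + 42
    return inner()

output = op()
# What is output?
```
65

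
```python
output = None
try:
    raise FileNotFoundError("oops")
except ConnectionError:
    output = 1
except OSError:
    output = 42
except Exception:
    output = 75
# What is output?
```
42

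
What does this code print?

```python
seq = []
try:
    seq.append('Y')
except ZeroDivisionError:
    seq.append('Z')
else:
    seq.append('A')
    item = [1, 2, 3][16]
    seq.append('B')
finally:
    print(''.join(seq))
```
YA

Try succeeds, else appends 'A', IndexError in else is uncaught, finally prints before exception propagates ('B' never appended)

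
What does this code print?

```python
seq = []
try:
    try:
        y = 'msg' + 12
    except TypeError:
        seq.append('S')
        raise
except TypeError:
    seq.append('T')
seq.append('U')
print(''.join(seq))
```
STU

raise without argument re-raises current exception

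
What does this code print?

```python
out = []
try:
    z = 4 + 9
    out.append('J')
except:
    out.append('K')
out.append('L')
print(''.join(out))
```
JL

No exception, try block completes normally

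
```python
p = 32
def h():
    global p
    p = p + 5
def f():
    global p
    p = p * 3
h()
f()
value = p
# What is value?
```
111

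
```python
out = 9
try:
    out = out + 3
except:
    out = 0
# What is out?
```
12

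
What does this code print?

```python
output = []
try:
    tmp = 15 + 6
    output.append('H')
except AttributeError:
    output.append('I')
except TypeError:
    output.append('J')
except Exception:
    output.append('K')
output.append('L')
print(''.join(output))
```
HL

No exception, try block completes normally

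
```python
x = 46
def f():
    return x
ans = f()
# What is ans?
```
46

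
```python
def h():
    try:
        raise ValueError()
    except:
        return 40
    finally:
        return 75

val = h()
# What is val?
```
75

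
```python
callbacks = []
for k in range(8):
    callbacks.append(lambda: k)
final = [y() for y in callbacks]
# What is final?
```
[7, 7, 7, 7, 7, 7, 7, 7]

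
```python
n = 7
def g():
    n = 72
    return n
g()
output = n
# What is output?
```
7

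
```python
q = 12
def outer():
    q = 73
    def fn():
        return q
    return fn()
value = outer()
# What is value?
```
73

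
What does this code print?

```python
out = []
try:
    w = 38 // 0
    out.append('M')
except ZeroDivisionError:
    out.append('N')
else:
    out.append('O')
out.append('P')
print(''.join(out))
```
NP

else block skipped when exception is caught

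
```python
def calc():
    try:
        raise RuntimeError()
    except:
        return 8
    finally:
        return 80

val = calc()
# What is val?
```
80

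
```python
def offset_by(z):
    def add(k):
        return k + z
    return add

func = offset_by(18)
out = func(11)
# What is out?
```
29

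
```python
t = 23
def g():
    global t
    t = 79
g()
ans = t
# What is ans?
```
79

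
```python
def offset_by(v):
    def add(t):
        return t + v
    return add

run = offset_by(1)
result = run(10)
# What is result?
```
11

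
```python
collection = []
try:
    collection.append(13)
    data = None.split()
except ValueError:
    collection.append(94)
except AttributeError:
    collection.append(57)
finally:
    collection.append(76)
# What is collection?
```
[13, 57, 76]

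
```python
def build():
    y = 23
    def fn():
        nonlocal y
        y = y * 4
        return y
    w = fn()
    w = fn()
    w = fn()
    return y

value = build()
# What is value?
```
1472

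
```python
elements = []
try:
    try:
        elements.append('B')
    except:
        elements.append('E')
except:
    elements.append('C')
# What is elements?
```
['B']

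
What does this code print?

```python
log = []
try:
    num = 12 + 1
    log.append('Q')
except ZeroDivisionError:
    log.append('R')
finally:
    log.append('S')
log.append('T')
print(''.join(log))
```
QST

finally runs after normal execution too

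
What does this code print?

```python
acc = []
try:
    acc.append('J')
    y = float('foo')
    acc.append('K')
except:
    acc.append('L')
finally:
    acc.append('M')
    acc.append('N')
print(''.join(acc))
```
JLMN

Code before exception runs, then except, then all of finally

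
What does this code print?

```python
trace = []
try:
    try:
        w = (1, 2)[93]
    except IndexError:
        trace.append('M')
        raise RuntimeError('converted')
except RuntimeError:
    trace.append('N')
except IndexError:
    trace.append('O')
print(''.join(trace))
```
MN

New RuntimeError raised, caught by outer RuntimeError handler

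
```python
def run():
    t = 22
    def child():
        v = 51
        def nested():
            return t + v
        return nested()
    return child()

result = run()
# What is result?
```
73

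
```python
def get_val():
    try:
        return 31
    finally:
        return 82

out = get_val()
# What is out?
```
82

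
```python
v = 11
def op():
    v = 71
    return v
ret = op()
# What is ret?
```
71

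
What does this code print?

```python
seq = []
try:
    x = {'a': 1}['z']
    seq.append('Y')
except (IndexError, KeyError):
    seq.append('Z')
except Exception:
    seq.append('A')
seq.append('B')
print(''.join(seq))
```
ZB

KeyError matches tuple containing it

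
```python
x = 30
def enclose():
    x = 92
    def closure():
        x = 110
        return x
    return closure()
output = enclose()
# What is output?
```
110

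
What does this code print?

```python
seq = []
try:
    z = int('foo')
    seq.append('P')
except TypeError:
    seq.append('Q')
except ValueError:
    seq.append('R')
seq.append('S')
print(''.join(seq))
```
RS

ValueError is caught by its specific handler, not TypeError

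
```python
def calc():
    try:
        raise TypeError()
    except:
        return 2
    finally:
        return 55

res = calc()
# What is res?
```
55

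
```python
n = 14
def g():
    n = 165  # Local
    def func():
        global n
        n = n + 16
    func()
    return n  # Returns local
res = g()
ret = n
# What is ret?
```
30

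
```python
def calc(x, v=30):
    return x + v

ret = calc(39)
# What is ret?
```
69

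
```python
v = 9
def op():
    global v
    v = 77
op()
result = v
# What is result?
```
77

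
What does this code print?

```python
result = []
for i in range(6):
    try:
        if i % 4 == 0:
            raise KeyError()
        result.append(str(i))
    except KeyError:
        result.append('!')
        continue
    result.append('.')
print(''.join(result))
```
!1.2.3.!5.

continue in except skips rest of loop body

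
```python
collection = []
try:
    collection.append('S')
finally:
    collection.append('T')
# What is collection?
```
['S', 'T']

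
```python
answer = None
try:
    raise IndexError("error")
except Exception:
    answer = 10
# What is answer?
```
10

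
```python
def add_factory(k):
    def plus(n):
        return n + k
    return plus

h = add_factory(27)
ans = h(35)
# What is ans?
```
62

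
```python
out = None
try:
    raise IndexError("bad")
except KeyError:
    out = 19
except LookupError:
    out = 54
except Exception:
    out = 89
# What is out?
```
54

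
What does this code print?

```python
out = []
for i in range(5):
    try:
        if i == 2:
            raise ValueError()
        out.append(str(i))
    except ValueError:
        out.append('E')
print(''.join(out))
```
01E34

Exception on i=2 caught, loop continues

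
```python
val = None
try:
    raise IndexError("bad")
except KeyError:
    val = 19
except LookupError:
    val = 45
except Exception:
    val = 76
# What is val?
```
45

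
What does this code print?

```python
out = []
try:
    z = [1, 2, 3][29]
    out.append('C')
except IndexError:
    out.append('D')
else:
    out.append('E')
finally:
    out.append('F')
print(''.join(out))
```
DF

Exception: except runs, else skipped, finally runs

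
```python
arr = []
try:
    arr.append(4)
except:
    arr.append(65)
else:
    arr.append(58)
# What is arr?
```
[4, 58]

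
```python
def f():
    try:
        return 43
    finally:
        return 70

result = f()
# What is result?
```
70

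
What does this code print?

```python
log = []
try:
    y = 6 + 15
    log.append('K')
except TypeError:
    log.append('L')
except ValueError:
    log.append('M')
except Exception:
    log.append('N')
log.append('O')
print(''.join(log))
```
KO

No exception, try block completes normally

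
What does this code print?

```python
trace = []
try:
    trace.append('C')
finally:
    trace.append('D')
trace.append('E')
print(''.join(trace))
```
CDE

try/finally without except, no exception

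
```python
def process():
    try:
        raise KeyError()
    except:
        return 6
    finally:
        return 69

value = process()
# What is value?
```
69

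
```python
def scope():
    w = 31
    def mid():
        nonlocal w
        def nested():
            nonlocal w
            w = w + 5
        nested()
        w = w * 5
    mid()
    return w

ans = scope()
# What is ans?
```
180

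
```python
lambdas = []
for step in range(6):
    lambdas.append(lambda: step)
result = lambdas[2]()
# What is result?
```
5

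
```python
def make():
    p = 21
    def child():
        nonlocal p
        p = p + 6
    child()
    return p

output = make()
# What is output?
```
27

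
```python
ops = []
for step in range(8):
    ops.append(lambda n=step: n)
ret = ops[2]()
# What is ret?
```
2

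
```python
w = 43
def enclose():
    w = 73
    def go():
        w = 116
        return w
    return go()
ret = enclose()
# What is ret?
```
116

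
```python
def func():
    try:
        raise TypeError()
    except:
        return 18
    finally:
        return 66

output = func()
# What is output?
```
66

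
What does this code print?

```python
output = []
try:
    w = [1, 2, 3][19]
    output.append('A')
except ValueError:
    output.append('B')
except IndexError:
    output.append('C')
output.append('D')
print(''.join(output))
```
CD

IndexError is caught by its specific handler, not ValueError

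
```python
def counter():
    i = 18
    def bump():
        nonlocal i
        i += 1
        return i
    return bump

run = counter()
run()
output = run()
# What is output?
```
20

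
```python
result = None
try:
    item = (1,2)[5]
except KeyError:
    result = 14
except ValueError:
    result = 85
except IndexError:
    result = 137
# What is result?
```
137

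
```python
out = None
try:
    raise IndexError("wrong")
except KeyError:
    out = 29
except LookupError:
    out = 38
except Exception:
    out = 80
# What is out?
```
38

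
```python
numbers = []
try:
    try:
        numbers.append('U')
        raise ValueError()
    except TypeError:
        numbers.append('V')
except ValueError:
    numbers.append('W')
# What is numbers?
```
['U', 'W']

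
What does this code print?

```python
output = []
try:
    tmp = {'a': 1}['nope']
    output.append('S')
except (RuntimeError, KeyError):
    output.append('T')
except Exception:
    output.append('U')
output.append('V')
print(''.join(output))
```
TV

KeyError matches tuple containing it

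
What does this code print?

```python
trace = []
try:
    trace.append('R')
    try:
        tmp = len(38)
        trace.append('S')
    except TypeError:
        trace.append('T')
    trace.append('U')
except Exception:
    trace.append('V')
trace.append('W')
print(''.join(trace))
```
RTUW

Inner exception caught by inner handler, outer continues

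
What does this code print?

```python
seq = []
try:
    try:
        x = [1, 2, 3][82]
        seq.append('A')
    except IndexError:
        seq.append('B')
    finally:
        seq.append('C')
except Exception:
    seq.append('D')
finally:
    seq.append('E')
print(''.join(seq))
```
BCE

Both finally blocks run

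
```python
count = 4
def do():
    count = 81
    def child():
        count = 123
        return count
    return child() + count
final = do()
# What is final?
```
204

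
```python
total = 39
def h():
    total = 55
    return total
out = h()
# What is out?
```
55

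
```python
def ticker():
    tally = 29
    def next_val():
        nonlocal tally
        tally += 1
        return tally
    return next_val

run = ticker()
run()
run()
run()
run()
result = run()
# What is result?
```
34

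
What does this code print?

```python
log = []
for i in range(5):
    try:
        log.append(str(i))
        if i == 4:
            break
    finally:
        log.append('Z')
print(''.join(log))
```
0Z1Z2Z3Z4Z

finally runs even when breaking out of loop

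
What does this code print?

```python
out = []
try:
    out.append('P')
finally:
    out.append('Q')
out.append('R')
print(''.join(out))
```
PQR

try/finally without except, no exception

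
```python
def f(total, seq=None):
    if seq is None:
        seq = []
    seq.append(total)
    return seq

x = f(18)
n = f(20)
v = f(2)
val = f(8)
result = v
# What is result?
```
[2]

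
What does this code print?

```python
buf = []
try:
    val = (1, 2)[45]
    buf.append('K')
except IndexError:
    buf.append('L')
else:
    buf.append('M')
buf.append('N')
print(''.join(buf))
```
LN

else block skipped when exception is caught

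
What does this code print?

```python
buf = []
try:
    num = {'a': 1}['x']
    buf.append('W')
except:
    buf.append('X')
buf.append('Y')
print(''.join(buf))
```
XY

Exception raised in try, caught by bare except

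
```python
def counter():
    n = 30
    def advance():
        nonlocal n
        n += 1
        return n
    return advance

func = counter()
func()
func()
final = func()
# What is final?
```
33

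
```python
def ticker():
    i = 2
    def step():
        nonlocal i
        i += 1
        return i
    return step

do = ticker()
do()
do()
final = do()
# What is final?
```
5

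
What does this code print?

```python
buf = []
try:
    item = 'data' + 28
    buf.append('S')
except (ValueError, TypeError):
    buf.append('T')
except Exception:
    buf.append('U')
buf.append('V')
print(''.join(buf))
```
TV

TypeError matches tuple containing it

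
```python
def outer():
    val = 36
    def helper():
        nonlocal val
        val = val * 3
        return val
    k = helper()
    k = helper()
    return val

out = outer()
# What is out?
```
324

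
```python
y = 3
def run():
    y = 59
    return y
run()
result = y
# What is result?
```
3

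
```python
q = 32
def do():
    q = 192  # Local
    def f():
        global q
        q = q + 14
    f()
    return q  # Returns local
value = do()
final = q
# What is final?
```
46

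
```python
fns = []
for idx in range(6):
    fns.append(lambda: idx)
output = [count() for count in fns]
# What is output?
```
[5, 5, 5, 5, 5, 5]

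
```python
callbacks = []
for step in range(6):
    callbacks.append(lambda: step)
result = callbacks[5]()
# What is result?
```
5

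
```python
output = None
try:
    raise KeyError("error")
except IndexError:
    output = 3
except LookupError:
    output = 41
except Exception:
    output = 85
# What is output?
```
41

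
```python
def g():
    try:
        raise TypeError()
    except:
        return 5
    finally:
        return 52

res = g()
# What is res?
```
52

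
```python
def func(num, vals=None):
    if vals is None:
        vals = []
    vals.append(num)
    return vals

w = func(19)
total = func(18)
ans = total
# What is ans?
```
[18]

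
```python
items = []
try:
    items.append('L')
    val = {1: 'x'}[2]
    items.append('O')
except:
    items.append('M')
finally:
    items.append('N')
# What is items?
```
['L', 'M', 'N']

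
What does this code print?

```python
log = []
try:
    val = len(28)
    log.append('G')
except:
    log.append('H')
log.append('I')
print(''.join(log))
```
HI

Exception raised in try, caught by bare except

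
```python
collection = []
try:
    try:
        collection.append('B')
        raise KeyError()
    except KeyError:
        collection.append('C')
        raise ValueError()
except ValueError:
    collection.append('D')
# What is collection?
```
['B', 'C', 'D']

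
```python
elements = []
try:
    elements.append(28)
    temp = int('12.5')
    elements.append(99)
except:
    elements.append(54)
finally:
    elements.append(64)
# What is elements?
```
[28, 54, 64]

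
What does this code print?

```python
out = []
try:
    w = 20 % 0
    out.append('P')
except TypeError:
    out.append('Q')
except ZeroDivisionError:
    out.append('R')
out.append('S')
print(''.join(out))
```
RS

ZeroDivisionError is caught by its specific handler, not TypeError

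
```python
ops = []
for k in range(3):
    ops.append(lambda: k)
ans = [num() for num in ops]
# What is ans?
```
[2, 2, 2]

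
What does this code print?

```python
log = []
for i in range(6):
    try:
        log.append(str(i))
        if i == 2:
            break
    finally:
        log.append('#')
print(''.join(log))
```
0#1#2#

finally runs even when breaking out of loop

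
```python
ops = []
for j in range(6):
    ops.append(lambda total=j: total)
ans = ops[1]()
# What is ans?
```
1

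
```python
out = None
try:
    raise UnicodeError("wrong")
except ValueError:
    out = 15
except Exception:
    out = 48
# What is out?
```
15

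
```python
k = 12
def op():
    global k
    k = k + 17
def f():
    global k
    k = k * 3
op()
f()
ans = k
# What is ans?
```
87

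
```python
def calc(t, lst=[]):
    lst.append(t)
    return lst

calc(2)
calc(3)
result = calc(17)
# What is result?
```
[2, 3, 17]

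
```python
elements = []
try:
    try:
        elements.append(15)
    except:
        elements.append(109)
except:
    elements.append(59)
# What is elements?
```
[15]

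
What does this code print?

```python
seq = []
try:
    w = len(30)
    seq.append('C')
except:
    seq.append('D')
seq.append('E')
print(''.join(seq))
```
DE

Exception raised in try, caught by bare except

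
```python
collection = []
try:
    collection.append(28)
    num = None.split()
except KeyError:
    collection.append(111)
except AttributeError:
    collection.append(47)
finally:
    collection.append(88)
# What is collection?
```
[28, 47, 88]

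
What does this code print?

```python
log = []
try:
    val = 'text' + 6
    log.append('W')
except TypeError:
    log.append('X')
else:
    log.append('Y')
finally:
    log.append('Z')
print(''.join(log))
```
XZ

Exception: except runs, else skipped, finally runs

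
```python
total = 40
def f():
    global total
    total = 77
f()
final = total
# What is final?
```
77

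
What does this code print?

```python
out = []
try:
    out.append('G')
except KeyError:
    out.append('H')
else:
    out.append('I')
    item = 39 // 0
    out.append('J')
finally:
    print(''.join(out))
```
GI

Try succeeds, else appends 'I', ZeroDivisionError in else is uncaught, finally prints before exception propagates ('J' never appended)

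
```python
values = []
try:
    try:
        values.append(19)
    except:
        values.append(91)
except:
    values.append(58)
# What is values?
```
[19]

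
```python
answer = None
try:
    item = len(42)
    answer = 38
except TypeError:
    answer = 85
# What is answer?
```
85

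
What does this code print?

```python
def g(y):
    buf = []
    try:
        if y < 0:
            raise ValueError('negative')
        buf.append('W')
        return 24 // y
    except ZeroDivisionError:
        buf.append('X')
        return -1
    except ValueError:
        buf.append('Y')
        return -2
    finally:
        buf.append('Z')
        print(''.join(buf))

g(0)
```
WXZ

y=0 causes ZeroDivisionError, caught, finally prints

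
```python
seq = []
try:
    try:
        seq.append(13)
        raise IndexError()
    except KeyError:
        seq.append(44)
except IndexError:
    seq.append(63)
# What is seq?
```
[13, 63]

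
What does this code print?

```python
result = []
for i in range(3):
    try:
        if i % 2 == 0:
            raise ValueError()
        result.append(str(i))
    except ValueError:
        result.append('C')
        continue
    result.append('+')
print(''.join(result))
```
C1+C

continue in except skips rest of loop body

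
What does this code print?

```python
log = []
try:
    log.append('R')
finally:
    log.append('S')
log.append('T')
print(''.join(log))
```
RST

try/finally without except, no exception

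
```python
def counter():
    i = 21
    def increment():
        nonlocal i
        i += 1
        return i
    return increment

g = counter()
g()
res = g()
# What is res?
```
23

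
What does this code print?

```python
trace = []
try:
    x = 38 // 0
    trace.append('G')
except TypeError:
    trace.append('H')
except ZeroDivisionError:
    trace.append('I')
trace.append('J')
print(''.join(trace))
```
IJ

ZeroDivisionError is caught by its specific handler, not TypeError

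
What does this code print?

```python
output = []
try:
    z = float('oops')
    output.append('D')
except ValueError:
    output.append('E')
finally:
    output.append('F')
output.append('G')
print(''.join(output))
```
EFG

finally always runs, even after exception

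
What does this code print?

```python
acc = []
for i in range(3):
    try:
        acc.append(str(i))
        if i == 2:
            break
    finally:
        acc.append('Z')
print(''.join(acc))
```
0Z1Z2Z

finally runs even when breaking out of loop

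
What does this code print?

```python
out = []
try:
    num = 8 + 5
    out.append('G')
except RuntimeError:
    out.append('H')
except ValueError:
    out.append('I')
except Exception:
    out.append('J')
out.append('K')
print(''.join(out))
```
GK

No exception, try block completes normally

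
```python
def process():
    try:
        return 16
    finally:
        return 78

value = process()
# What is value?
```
78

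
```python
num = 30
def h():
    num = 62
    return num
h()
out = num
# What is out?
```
30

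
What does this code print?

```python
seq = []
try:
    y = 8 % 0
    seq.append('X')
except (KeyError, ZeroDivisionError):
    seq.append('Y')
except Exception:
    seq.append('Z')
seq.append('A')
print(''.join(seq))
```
YA

ZeroDivisionError matches tuple containing it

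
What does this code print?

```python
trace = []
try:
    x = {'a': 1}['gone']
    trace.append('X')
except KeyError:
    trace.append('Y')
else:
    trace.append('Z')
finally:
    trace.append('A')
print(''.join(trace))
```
YA

Exception: except runs, else skipped, finally runs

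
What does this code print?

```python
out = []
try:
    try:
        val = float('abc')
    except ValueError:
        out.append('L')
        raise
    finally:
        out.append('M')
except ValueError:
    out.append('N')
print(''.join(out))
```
LMN

finally runs before re-raised exception propagates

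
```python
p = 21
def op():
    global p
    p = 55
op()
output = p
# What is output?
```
55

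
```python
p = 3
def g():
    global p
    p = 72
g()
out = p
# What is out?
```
72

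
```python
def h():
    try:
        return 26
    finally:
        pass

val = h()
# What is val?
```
26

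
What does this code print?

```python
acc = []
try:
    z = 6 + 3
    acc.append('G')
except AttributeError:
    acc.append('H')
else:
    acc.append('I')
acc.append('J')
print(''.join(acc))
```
GIJ

else block runs when no exception occurs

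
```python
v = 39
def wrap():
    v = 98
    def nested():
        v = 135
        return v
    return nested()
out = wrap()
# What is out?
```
135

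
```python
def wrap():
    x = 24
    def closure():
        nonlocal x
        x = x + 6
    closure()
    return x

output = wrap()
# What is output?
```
30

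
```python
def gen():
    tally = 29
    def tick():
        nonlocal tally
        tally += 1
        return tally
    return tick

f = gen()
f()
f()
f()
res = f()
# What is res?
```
33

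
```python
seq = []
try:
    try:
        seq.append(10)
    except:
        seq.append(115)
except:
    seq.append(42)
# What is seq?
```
[10]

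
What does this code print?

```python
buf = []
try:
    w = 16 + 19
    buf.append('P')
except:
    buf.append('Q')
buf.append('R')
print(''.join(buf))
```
PR

No exception, try block completes normally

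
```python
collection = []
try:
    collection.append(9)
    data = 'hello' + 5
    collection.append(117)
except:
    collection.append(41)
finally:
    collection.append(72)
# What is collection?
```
[9, 41, 72]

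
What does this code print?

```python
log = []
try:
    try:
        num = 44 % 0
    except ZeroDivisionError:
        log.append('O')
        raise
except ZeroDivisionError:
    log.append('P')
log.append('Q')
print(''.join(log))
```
OPQ

raise without argument re-raises current exception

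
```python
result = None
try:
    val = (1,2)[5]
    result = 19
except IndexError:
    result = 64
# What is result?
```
64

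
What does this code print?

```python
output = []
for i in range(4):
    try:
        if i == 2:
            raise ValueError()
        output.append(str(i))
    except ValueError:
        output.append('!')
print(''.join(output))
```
01!3

Exception on i=2 caught, loop continues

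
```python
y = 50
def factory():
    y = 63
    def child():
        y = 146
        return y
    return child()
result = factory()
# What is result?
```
146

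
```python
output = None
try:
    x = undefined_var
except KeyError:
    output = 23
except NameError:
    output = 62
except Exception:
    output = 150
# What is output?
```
62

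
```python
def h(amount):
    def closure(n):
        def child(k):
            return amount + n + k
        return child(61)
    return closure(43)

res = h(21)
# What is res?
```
125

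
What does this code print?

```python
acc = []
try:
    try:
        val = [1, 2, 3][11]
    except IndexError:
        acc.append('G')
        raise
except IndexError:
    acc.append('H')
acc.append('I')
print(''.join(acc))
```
GHI

raise without argument re-raises current exception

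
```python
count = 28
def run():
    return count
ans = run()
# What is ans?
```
28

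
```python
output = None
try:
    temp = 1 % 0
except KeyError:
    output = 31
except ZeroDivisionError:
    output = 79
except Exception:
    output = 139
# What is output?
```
79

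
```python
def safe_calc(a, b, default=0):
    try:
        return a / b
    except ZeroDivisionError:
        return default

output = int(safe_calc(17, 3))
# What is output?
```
5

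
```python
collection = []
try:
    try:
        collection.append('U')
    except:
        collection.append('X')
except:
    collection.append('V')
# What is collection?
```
['U']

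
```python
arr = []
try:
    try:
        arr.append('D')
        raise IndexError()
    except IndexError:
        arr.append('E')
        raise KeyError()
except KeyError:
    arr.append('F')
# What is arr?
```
['D', 'E', 'F']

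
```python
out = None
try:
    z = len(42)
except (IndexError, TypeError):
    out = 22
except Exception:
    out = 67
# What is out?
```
22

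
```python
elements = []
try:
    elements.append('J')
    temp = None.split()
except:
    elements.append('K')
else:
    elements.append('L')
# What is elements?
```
['J', 'K']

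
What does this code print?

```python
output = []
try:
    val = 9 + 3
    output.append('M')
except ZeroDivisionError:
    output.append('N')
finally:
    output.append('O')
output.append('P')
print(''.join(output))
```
MOP

finally runs after normal execution too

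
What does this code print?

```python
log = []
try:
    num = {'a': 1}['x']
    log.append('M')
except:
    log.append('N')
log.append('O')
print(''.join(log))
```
NO

Exception raised in try, caught by bare except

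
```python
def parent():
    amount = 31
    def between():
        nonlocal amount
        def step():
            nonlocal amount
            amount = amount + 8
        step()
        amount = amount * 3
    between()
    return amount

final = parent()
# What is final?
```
117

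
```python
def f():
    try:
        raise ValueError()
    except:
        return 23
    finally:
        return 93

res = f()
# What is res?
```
93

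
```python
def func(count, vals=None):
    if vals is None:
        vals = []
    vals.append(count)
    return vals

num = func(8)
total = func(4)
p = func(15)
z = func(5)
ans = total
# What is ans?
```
[4]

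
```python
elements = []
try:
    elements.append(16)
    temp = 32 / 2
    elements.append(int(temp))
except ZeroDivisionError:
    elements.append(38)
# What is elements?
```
[16, 16]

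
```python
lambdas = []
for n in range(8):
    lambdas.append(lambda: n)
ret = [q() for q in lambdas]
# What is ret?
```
[7, 7, 7, 7, 7, 7, 7, 7]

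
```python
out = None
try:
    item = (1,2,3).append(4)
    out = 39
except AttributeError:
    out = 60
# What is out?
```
60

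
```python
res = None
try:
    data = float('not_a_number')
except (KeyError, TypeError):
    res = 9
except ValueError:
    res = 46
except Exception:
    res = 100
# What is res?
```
46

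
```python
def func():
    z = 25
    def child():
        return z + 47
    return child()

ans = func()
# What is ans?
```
72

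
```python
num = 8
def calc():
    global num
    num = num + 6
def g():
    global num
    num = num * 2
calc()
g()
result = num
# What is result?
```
28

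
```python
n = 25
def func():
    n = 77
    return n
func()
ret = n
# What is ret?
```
25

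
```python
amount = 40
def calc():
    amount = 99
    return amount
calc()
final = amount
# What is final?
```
40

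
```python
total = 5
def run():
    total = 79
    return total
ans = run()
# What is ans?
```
79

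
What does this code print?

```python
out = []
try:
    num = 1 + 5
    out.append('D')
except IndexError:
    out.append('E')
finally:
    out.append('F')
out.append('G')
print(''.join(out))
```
DFG

finally runs after normal execution too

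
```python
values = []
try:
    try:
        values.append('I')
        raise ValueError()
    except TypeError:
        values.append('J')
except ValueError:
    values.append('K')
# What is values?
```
['I', 'K']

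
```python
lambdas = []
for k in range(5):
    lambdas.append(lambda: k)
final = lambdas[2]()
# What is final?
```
4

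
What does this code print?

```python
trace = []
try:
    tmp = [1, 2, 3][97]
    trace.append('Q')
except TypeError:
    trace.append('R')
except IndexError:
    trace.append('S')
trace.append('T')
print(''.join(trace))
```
ST

IndexError is caught by its specific handler, not TypeError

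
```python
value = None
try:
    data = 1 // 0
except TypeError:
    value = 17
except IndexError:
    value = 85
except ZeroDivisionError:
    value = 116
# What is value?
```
116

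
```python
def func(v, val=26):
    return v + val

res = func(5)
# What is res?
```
31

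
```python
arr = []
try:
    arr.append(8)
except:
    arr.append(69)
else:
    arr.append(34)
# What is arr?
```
[8, 34]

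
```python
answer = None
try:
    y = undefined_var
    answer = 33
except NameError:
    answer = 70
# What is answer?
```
70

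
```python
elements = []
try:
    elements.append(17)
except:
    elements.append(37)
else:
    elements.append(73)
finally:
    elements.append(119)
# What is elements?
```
[17, 73, 119]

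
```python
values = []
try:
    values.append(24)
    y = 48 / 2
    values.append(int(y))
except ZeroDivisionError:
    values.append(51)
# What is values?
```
[24, 24]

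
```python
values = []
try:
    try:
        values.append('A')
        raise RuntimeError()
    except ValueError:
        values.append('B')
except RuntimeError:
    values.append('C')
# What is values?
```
['A', 'C']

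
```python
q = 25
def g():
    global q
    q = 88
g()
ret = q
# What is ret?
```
88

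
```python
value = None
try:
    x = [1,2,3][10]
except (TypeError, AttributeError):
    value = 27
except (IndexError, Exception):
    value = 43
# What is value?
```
43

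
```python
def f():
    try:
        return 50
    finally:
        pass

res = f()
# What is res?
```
50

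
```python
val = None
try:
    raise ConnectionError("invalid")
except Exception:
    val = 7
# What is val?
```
7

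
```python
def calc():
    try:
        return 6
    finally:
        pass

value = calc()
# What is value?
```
6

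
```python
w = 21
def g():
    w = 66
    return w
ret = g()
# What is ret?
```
66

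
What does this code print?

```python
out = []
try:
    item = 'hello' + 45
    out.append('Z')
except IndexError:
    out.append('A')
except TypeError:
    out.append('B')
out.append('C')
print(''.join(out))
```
BC

TypeError is caught by its specific handler, not IndexError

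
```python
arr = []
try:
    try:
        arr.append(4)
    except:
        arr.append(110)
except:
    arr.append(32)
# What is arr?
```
[4]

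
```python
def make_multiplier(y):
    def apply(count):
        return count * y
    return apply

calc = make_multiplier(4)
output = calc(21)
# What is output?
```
84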